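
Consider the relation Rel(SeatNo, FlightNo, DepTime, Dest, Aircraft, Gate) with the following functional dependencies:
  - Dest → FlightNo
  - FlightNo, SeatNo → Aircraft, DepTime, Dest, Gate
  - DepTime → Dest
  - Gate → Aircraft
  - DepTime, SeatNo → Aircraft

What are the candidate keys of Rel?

Attributes never on any right-hand side: {SeatNo} — every candidate key must contain it.
{DepTime, SeatNo}⁺ = {Aircraft, DepTime, Dest, FlightNo, Gate, SeatNo} — all of the relation — so {DepTime, SeatNo} is a candidate key.
{Dest, SeatNo}⁺ = {Aircraft, DepTime, Dest, FlightNo, Gate, SeatNo} — all of the relation — so {Dest, SeatNo} is a candidate key.
{FlightNo, SeatNo}⁺ = {Aircraft, DepTime, Dest, FlightNo, Gate, SeatNo} — all of the relation — so {FlightNo, SeatNo} is a candidate key.
Any other superkey properly contains one of these, so there are no further candidate keys.

{DepTime, SeatNo}, {Dest, SeatNo}, {FlightNo, SeatNo}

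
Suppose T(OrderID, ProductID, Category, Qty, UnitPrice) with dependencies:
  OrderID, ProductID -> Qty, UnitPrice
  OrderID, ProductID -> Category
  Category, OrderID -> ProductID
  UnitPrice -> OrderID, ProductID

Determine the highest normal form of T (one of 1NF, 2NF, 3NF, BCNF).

BCNF

Candidate keys: {Category, OrderID}, {OrderID, ProductID}, {UnitPrice}. Prime attributes: {Category, OrderID, ProductID, UnitPrice}.
Each dependency's left side is a superkey — BCNF holds.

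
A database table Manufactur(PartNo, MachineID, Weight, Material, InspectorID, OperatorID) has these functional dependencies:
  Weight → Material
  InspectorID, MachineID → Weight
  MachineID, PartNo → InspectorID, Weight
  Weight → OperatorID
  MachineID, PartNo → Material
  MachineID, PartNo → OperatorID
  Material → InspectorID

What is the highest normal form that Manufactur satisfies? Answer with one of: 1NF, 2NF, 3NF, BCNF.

2NF

Candidate key: {MachineID, PartNo}. Prime attributes: {MachineID, PartNo}.
Weight → Material: {Weight}⁺ = {InspectorID, Material, OperatorID, Weight}, which is not all of the attributes, so the left side is not a superkey — BCNF is violated.
Weight → Material has non-prime {Material} on the right and a non-superkey on the left, so 3NF fails.
No non-prime attribute depends on a proper subset of any candidate key, so 2NF holds.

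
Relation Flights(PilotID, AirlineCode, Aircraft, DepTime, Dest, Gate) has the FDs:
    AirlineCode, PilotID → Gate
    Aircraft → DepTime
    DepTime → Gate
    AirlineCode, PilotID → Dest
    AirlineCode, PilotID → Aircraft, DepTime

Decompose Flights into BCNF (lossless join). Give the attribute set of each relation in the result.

Candidate key of the original relation: {AirlineCode, PilotID}.
Within {Aircraft, AirlineCode, DepTime, Dest, Gate, PilotID}: {Aircraft}⁺ ∩ {Aircraft, AirlineCode, DepTime, Dest, Gate, PilotID} = {Aircraft, DepTime, Gate}, not the whole set, so Aircraft → DepTime, Gate violates BCNF; decompose into {Aircraft, DepTime, Gate} and {Aircraft, AirlineCode, Dest, PilotID}.
Within {Aircraft, DepTime, Gate}: {DepTime}⁺ ∩ {Aircraft, DepTime, Gate} = {DepTime, Gate}, not the whole set, so DepTime → Gate violates BCNF; decompose into {DepTime, Gate} and {Aircraft, DepTime}.
{DepTime, Gate} is in BCNF.
{Aircraft, DepTime} is in BCNF.
{Aircraft, AirlineCode, Dest, PilotID} is in BCNF.

{Aircraft, AirlineCode, Dest, PilotID}; {Aircraft, DepTime}; {DepTime, Gate}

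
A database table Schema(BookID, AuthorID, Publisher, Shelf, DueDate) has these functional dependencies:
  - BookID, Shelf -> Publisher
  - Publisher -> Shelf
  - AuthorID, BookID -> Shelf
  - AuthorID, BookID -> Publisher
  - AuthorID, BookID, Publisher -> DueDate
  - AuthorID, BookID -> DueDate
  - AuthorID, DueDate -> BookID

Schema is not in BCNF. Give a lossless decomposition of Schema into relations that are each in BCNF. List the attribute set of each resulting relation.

{AuthorID, BookID, DueDate, Shelf}; {BookID, Publisher}; {Publisher, Shelf}

Candidate keys of the original relation: {AuthorID, BookID}, {AuthorID, DueDate}.
{AuthorID, BookID, DueDate, Publisher, Shelf}: {BookID, Shelf} determines {BookID, Publisher, Shelf} here but is not a superkey — split on BookID, Shelf -> Publisher, giving {BookID, Publisher, Shelf} and {AuthorID, BookID, DueDate, Shelf}.
{BookID, Publisher, Shelf}: {Publisher} determines {Publisher, Shelf} here but is not a superkey — split on Publisher -> Shelf, giving {Publisher, Shelf} and {BookID, Publisher}.
{Publisher, Shelf} has no BCNF violation.
{BookID, Publisher} has no BCNF violation.
{AuthorID, BookID, DueDate, Shelf} has no BCNF violation.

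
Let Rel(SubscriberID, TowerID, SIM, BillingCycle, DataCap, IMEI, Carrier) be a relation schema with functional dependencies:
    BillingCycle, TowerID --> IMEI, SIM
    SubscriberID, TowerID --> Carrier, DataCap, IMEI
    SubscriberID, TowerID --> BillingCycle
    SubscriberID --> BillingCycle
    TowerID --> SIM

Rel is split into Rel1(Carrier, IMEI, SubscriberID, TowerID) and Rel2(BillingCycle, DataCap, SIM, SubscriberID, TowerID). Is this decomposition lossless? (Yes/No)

Yes

Common attributes: {SubscriberID, TowerID}; their closure is {BillingCycle, Carrier, DataCap, IMEI, SIM, SubscriberID, TowerID}.
Since Rel1 ⊆ {BillingCycle, Carrier, DataCap, IMEI, SIM, SubscriberID, TowerID}, the intersection is a superkey of Rel1; the decomposition is lossless.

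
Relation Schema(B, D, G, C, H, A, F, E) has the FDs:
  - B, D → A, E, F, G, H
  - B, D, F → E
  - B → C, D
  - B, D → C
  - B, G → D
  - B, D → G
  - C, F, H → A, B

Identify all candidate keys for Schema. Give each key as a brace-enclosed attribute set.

{B} is a candidate key since {B}⁺ = {A, B, C, D, E, F, G, H} covers every attribute.
{C, F, H} is a candidate key since {C, F, H}⁺ = {A, B, C, D, E, F, G, H} covers every attribute.
These are minimal and exhaustive — every other superkey contains one of them.

{B}, {C, F, H}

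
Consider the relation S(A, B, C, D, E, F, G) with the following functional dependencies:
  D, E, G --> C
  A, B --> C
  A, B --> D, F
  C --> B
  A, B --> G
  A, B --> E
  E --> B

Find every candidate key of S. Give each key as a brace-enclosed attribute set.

{A, B}, {A, C}, {A, E}

No FD produces {A}, so it must be in every candidate key.
{A, B} is a candidate key since {A, B}⁺ = {A, B, C, D, E, F, G} covers every attribute.
{A, C} is a candidate key since {A, C}⁺ = {A, B, C, D, E, F, G} covers every attribute.
{A, E} is a candidate key since {A, E}⁺ = {A, B, C, D, E, F, G} covers every attribute.
No proper subset of any of these is a key, and no other minimal superkey exists.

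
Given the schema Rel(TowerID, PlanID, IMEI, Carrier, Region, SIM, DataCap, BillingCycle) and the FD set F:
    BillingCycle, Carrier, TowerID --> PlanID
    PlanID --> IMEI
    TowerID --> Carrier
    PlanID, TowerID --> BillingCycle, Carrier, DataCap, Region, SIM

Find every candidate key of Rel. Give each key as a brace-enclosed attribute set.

{BillingCycle, TowerID}, {PlanID, TowerID}

No FD produces {TowerID}, so it must be in every candidate key.
{BillingCycle, TowerID}⁺ = {BillingCycle, Carrier, DataCap, IMEI, PlanID, Region, SIM, TowerID}, which is every attribute, so {BillingCycle, TowerID} is a candidate key.
{PlanID, TowerID}⁺ = {BillingCycle, Carrier, DataCap, IMEI, PlanID, Region, SIM, TowerID}, which is every attribute, so {PlanID, TowerID} is a candidate key.
No proper subset of any of these is a key, and no other minimal superkey exists.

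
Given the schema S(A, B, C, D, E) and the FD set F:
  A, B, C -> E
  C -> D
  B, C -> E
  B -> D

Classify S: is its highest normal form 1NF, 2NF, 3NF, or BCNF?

Candidate key: {A, B, C}. Prime attributes: {A, B, C}.
For C -> D we have {C}⁺ = {C, D}; {C} is not a superkey, so BCNF fails.
C -> D determines the non-prime attribute {D} from a non-superkey — 3NF is violated.
The proper key subset {B} of {A, B, C} determines non-prime {D}, so the relation is not even in 2NF.

1NF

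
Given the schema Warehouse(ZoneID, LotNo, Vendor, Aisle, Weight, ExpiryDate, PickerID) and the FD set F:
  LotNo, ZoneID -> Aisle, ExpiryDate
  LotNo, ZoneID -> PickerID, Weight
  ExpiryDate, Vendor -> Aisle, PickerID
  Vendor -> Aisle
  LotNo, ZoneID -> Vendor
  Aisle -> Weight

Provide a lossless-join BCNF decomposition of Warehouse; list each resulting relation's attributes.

{Aisle, Vendor}; {Aisle, Weight}; {ExpiryDate, LotNo, Vendor, ZoneID}; {ExpiryDate, PickerID, Vendor}

Candidate key of the original relation: {LotNo, ZoneID}.
In {Aisle, ExpiryDate, LotNo, PickerID, Vendor, Weight, ZoneID}, {ExpiryDate, Vendor} is not a superkey ({ExpiryDate, Vendor}⁺ restricted to this set is {Aisle, ExpiryDate, PickerID, Vendor, Weight}), so split on ExpiryDate, Vendor -> Aisle, PickerID, Weight into {Aisle, ExpiryDate, PickerID, Vendor, Weight} and {ExpiryDate, LotNo, Vendor, ZoneID}.
In {Aisle, ExpiryDate, PickerID, Vendor, Weight}, {Vendor} is not a superkey ({Vendor}⁺ restricted to this set is {Aisle, Vendor, Weight}), so split on Vendor -> Aisle, Weight into {Aisle, Vendor, Weight} and {ExpiryDate, PickerID, Vendor}.
In {Aisle, Vendor, Weight}, {Aisle} is not a superkey ({Aisle}⁺ restricted to this set is {Aisle, Weight}), so split on Aisle -> Weight into {Aisle, Weight} and {Aisle, Vendor}.
{Aisle, Weight}: every determinant is a superkey — BCNF.
{Aisle, Vendor}: every determinant is a superkey — BCNF.
{ExpiryDate, PickerID, Vendor}: every determinant is a superkey — BCNF.
{ExpiryDate, LotNo, Vendor, ZoneID}: every determinant is a superkey — BCNF.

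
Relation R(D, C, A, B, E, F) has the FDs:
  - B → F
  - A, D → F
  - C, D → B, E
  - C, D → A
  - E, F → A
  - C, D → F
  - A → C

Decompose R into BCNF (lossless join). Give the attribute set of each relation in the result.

{A, B, E}; {A, C}; {B, D, E}; {B, F}

Candidate keys of the original relation: {A, D}, {B, D, E}, {C, D}, {D, E, F}.
Within {A, B, C, D, E, F}: {B}⁺ ∩ {A, B, C, D, E, F} = {B, F}, not the whole set, so B → F violates BCNF; decompose into {B, F} and {A, B, C, D, E}.
{B, F} is in BCNF.
Within {A, B, C, D, E}: {A}⁺ ∩ {A, B, C, D, E} = {A, C}, not the whole set, so A → C violates BCNF; decompose into {A, C} and {A, B, D, E}.
{A, C} is in BCNF.
Within {A, B, D, E}: {B, E}⁺ ∩ {A, B, D, E} = {A, B, E}, not the whole set, so B, E → A violates BCNF; decompose into {A, B, E} and {B, D, E}.
{A, B, E} is in BCNF.
{B, D, E} is in BCNF.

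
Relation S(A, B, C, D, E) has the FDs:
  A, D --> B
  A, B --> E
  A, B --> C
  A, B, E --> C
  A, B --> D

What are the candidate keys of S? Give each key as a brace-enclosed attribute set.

{A, B}, {A, D}

No FD produces {A}, so it must be in every candidate key.
{A, B}⁺ = {A, B, C, D, E}, which is every attribute, so {A, B} is a candidate key.
{A, D}⁺ = {A, B, C, D, E}, which is every attribute, so {A, D} is a candidate key.
Any other superkey properly contains one of these, so there are no further candidate keys.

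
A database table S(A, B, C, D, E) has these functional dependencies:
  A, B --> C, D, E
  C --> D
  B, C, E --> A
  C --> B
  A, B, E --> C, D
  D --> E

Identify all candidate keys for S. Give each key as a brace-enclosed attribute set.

{A, B}, {C}

{C}⁺ = {A, B, C, D, E} — all of the relation — so {C} is a candidate key.
{A, B}⁺ = {A, B, C, D, E} — all of the relation — so {A, B} is a candidate key.
Any other superkey properly contains one of these, so there are no further candidate keys.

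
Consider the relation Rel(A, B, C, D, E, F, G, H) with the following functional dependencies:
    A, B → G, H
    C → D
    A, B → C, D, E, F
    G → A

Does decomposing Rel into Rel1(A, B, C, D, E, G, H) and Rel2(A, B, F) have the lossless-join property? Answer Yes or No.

The shared attributes are {A, B} and {A, B}⁺ = {A, B, C, D, E, F, G, H}.
This includes all of Rel1, so the common attributes are a superkey of Rel1 — the join is lossless.

Yes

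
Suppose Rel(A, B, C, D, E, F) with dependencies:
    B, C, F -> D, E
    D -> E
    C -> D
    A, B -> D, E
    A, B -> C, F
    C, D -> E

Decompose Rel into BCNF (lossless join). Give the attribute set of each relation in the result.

{A, B, C, F}; {C, D}; {D, E}

Candidate key of the original relation: {A, B}.
{A, B, C, D, E, F}: {B, C, F} determines {B, C, D, E, F} here but is not a superkey — split on B, C, F -> D, E, giving {B, C, D, E, F} and {A, B, C, F}.
{B, C, D, E, F}: {D} determines {D, E} here but is not a superkey — split on D -> E, giving {D, E} and {B, C, D, F}.
{D, E} is in BCNF.
{B, C, D, F}: {C} determines {C, D} here but is not a superkey — split on C -> D, giving {C, D} and {B, C, F}.
{C, D} is in BCNF.
{B, C, F} is in BCNF.
{A, B, C, F} is in BCNF.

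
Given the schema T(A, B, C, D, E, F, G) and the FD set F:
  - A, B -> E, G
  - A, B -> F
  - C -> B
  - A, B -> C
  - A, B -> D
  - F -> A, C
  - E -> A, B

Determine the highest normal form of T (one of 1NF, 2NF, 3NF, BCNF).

Candidate keys: {A, B}, {A, C}, {E}, {F}. Prime attributes: {A, B, C, E, F}.
C -> B: {C}⁺ = {B, C}, which is not all of the attributes, so the left side is not a superkey — BCNF is violated.
Since {B} ⊆ prime attributes and every other non-superkey FD also has a prime right side, the schema is in 3NF.

3NF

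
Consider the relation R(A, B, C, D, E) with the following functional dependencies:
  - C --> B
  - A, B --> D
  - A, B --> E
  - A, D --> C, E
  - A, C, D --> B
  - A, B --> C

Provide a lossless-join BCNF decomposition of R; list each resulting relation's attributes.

{A, C, D, E}; {B, C}

Candidate keys of the original relation: {A, B}, {A, C}, {A, D}.
In {A, B, C, D, E}, {C} is not a superkey ({C}⁺ restricted to this set is {B, C}), so split on C --> B into {B, C} and {A, C, D, E}.
{B, C} is in BCNF.
{A, C, D, E} is in BCNF.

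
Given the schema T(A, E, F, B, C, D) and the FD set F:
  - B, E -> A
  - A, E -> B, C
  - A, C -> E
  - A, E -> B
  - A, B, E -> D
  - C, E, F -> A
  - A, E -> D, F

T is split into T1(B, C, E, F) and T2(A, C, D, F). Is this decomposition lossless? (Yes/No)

No

T1 ∩ T2 = {C, F}; its closure under F is {C, F}.
Neither T1 nor T2 is contained in that closure, so the decomposition is lossy.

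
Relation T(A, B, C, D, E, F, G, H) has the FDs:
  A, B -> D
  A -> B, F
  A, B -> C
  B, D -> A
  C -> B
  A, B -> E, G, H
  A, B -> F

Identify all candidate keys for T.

{A}, {B, D}, {C, D}

{A}⁺ = {A, B, C, D, E, F, G, H}, which is every attribute, so {A} is a candidate key.
{B, D}⁺ = {A, B, C, D, E, F, G, H}, which is every attribute, so {B, D} is a candidate key.
{C, D}⁺ = {A, B, C, D, E, F, G, H}, which is every attribute, so {C, D} is a candidate key.
No proper subset of any of these is a key, and no other minimal superkey exists.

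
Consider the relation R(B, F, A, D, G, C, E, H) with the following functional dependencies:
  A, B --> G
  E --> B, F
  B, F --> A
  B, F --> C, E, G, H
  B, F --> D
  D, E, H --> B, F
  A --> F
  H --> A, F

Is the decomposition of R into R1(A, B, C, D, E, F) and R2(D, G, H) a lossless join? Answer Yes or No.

Common attributes: {D}; their closure is {D}.
R1 ⊄ {D} and R2 ⊄ {D}, so the split is lossy.

No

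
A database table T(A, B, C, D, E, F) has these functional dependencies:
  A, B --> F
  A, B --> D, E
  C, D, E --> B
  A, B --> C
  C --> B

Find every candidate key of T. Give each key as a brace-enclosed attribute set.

Attributes never on any right-hand side: {A} — every candidate key must contain it.
{A, B}⁺ = {A, B, C, D, E, F} — all of the relation — so {A, B} is a candidate key.
{A, C}⁺ = {A, B, C, D, E, F} — all of the relation — so {A, C} is a candidate key.
These are minimal and exhaustive — every other superkey contains one of them.

{A, B}, {A, C}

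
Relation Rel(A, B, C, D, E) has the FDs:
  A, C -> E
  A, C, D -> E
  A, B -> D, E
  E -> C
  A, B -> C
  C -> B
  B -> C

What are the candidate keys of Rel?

{A, B}, {A, C}, {A, E}

No FD produces {A}, so it must be in every candidate key.
{A, B} is a candidate key since {A, B}⁺ = {A, B, C, D, E} covers every attribute.
{A, C} is a candidate key since {A, C}⁺ = {A, B, C, D, E} covers every attribute.
{A, E} is a candidate key since {A, E}⁺ = {A, B, C, D, E} covers every attribute.
No proper subset of any of these is a key, and no other minimal superkey exists.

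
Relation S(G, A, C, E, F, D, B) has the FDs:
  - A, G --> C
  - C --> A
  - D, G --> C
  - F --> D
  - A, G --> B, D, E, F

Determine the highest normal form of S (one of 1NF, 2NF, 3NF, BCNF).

Candidate keys: {A, G}, {C, G}, {D, G}, {F, G}. Prime attributes: {A, C, D, F, G}.
C --> A breaks BCNF: {C}⁺ = {A, C}, so {C} is not a superkey.
Since {A} ⊆ prime attributes and every other non-superkey FD also has a prime right side, the schema is in 3NF.

3NF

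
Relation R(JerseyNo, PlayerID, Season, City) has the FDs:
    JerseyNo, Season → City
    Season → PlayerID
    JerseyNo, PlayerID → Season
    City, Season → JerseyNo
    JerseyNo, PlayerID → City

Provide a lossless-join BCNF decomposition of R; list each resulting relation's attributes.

Candidate keys of the original relation: {City, Season}, {JerseyNo, PlayerID}, {JerseyNo, Season}.
Within {City, JerseyNo, PlayerID, Season}: {Season}⁺ ∩ {City, JerseyNo, PlayerID, Season} = {PlayerID, Season}, not the whole set, so Season → PlayerID violates BCNF; decompose into {PlayerID, Season} and {City, JerseyNo, Season}.
{PlayerID, Season} is in BCNF.
{City, JerseyNo, Season} is in BCNF.

{City, JerseyNo, Season}; {PlayerID, Season}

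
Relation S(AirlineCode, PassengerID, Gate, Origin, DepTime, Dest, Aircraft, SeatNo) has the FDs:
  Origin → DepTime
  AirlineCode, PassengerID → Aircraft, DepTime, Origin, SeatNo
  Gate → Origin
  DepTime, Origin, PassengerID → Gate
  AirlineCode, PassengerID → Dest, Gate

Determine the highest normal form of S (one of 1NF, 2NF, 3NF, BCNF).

2NF

Candidate key: {AirlineCode, PassengerID}. Prime attributes: {AirlineCode, PassengerID}.
Origin → DepTime: {Origin}⁺ = {DepTime, Origin}, which is not all of the attributes, so the left side is not a superkey — BCNF is violated.
Origin → DepTime determines the non-prime attribute {DepTime} from a non-superkey — 3NF is violated.
No proper subset of a key has a non-prime attribute in its closure, so there is no partial dependency; 2NF holds.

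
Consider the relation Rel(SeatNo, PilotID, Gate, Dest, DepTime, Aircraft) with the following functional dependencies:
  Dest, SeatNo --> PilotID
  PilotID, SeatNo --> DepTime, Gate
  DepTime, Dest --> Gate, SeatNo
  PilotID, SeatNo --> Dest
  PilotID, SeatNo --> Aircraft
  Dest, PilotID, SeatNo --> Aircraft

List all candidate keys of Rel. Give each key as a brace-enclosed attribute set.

{DepTime, Dest}, {Dest, SeatNo}, {PilotID, SeatNo}

{DepTime, Dest} is a candidate key since {DepTime, Dest}⁺ = {Aircraft, DepTime, Dest, Gate, PilotID, SeatNo} covers every attribute.
{Dest, SeatNo} is a candidate key since {Dest, SeatNo}⁺ = {Aircraft, DepTime, Dest, Gate, PilotID, SeatNo} covers every attribute.
{PilotID, SeatNo} is a candidate key since {PilotID, SeatNo}⁺ = {Aircraft, DepTime, Dest, Gate, PilotID, SeatNo} covers every attribute.
These are minimal and exhaustive — every other superkey contains one of them.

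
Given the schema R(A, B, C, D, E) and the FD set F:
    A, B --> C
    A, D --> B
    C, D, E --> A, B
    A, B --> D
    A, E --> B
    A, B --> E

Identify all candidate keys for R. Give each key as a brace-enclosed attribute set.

{A, B}, {A, D}, {A, E}, {C, D, E}

{A, B} is a candidate key since {A, B}⁺ = {A, B, C, D, E} covers every attribute.
{A, D} is a candidate key since {A, D}⁺ = {A, B, C, D, E} covers every attribute.
{A, E} is a candidate key since {A, E}⁺ = {A, B, C, D, E} covers every attribute.
{C, D, E} is a candidate key since {C, D, E}⁺ = {A, B, C, D, E} covers every attribute.
No proper subset of any of these is a key, and no other minimal superkey exists.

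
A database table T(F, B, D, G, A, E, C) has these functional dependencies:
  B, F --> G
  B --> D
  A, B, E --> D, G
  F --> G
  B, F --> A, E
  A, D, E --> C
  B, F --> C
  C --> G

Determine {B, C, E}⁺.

{B, C, D, E, G}

Start with {B, C, E}.
B --> D applies; add {D} → now {B, C, D, E}.
C --> G applies; add {G} → now {B, C, D, E, G}.
No further FD applies.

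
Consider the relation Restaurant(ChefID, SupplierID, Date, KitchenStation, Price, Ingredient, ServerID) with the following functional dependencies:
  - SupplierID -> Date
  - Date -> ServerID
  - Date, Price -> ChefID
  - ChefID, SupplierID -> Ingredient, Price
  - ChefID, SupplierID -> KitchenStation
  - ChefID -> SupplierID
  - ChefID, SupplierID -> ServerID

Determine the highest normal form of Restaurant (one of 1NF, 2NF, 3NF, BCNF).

Candidate keys: {ChefID}, {Date, Price}, {Price, SupplierID}. Prime attributes: {ChefID, Date, Price, SupplierID}.
SupplierID -> Date: {SupplierID}⁺ = {Date, ServerID, SupplierID}, which is not all of the attributes, so the left side is not a superkey — BCNF is violated.
Date -> ServerID has non-prime {ServerID} on the right and a non-superkey on the left, so 3NF fails.
The proper key subset {Date} of {Date, Price} determines non-prime {ServerID}, so the relation is not even in 2NF.

1NF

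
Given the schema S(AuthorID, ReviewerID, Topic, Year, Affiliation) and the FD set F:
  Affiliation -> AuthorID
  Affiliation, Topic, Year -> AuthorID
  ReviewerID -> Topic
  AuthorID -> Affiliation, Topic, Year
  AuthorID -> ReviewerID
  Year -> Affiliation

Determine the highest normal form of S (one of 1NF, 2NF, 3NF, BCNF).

2NF

Candidate keys: {Affiliation}, {AuthorID}, {Year}. Prime attributes: {Affiliation, AuthorID, Year}.
ReviewerID -> Topic: {ReviewerID}⁺ = {ReviewerID, Topic}, which is not all of the attributes, so the left side is not a superkey — BCNF is violated.
ReviewerID -> Topic has non-prime {Topic} on the right and a non-superkey on the left, so 3NF fails.
With only single-attribute keys there can be no partial dependency, so 2NF holds.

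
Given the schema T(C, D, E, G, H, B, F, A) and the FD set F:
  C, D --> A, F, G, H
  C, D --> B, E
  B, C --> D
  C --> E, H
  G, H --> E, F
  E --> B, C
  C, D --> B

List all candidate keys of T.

{C}, {E}, {G, H}

{C}⁺ = {A, B, C, D, E, F, G, H} — all of the relation — so {C} is a candidate key.
{E}⁺ = {A, B, C, D, E, F, G, H} — all of the relation — so {E} is a candidate key.
{G, H}⁺ = {A, B, C, D, E, F, G, H} — all of the relation — so {G, H} is a candidate key.
These are minimal and exhaustive — every other superkey contains one of them.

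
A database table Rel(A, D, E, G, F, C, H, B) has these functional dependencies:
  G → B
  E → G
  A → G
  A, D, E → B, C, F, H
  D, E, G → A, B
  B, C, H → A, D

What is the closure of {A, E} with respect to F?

Start with {A, E}.
E → G applies; add {G} → now {A, E, G}.
G → B applies; add {B} → now {A, B, E, G}.
No further FD applies.

{A, B, E, G}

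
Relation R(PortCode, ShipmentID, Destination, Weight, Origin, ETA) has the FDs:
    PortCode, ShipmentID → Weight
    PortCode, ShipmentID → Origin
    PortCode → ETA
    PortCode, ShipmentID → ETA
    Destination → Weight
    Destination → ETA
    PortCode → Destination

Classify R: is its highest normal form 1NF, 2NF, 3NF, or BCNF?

1NF

Candidate key: {PortCode, ShipmentID}. Prime attributes: {PortCode, ShipmentID}.
PortCode → ETA breaks BCNF: {PortCode}⁺ = {Destination, ETA, PortCode, Weight}, so {PortCode} is not a superkey.
PortCode → ETA has non-prime {ETA} on the right and a non-superkey on the left, so 3NF fails.
Since {PortCode} ⊂ {PortCode, ShipmentID} and {PortCode}⁺ ⊇ {Destination, ETA, Weight} with {Destination, ETA, Weight} non-prime, there is a partial dependency; 2NF fails.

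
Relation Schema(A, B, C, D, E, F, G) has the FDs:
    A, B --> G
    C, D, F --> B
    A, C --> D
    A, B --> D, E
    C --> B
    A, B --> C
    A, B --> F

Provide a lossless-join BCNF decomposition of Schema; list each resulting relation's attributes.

{A, C, D, E, F, G}; {B, C}

Candidate keys of the original relation: {A, B}, {A, C}.
In {A, B, C, D, E, F, G}, {C, D, F} is not a superkey ({C, D, F}⁺ restricted to this set is {B, C, D, F}), so split on C, D, F --> B into {B, C, D, F} and {A, C, D, E, F, G}.
In {B, C, D, F}, {C} is not a superkey ({C}⁺ restricted to this set is {B, C}), so split on C --> B into {B, C} and {C, D, F}.
{B, C}: every determinant is a superkey — BCNF.
{C, D, F}: every determinant is a superkey — BCNF.
{A, C, D, E, F, G}: every determinant is a superkey — BCNF.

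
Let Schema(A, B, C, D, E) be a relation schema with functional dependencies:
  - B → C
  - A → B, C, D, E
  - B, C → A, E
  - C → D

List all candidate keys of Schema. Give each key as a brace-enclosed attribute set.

Closure of {A} is {A, B, C, D, E}, the whole schema; {A} is a candidate key.
Closure of {B} is {A, B, C, D, E}, the whole schema; {B} is a candidate key.
Any other superkey properly contains one of these, so there are no further candidate keys.

{A}, {B}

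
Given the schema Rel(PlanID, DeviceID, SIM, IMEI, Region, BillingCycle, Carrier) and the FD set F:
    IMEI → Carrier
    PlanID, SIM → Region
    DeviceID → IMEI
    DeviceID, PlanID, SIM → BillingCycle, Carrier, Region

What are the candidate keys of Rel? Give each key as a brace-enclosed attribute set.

{DeviceID, PlanID, SIM}

Attributes never on any right-hand side: {DeviceID, PlanID, SIM} — every candidate key must contain all of them.
{DeviceID, PlanID, SIM}⁺ = {BillingCycle, Carrier, DeviceID, IMEI, PlanID, Region, SIM} — all of the relation — so {DeviceID, PlanID, SIM} is a candidate key.
No smaller or unrelated set reaches every attribute, so there are no other keys.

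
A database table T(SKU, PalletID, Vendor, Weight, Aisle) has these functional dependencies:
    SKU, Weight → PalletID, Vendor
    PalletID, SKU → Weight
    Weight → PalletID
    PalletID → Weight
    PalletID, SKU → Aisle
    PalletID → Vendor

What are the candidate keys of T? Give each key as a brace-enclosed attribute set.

No FD produces {SKU}, so it must be in every candidate key.
{PalletID, SKU}⁺ = {Aisle, PalletID, SKU, Vendor, Weight} — all of the relation — so {PalletID, SKU} is a candidate key.
{SKU, Weight}⁺ = {Aisle, PalletID, SKU, Vendor, Weight} — all of the relation — so {SKU, Weight} is a candidate key.
These are minimal and exhaustive — every other superkey contains one of them.

{PalletID, SKU}, {SKU, Weight}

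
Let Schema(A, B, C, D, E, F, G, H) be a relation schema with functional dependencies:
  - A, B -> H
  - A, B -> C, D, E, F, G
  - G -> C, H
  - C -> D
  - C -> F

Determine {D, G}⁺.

Start with {D, G}.
G -> C, H applies; add {C, H} → now {C, D, G, H}.
C -> F applies; add {F} → now {C, D, F, G, H}.
No further FD applies.

{C, D, F, G, H}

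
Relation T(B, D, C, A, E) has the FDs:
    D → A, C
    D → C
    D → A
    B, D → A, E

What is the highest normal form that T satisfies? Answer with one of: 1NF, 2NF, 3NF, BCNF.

Candidate key: {B, D}. Prime attributes: {B, D}.
D → A, C breaks BCNF: {D}⁺ = {A, C, D}, so {D} is not a superkey.
Because {A, C} are non-prime and the left side of D → A, C is not a superkey, the relation is not in 3NF.
Since {D} ⊂ {B, D} and {D}⁺ ⊇ {A, C} with {A, C} non-prime, there is a partial dependency; 2NF fails.

1NF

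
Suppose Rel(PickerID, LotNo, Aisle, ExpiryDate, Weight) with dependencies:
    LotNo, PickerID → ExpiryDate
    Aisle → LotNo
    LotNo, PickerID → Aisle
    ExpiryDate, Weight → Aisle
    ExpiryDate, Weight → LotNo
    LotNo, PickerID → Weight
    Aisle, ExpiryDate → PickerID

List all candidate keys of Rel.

{Aisle, ExpiryDate}, {Aisle, PickerID}, {ExpiryDate, Weight}, {LotNo, PickerID}

{Aisle, ExpiryDate} is a candidate key since {Aisle, ExpiryDate}⁺ = {Aisle, ExpiryDate, LotNo, PickerID, Weight} covers every attribute.
{Aisle, PickerID} is a candidate key since {Aisle, PickerID}⁺ = {Aisle, ExpiryDate, LotNo, PickerID, Weight} covers every attribute.
{ExpiryDate, Weight} is a candidate key since {ExpiryDate, Weight}⁺ = {Aisle, ExpiryDate, LotNo, PickerID, Weight} covers every attribute.
{LotNo, PickerID} is a candidate key since {LotNo, PickerID}⁺ = {Aisle, ExpiryDate, LotNo, PickerID, Weight} covers every attribute.
Any other superkey properly contains one of these, so there are no further candidate keys.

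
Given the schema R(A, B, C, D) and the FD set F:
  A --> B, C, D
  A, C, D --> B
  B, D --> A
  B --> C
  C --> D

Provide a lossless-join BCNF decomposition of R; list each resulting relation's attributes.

{A, B, C}; {C, D}

Candidate keys of the original relation: {A}, {B}.
{A, B, C, D}: {C} determines {C, D} here but is not a superkey — split on C --> D, giving {C, D} and {A, B, C}.
{C, D} is in BCNF.
{A, B, C} is in BCNF.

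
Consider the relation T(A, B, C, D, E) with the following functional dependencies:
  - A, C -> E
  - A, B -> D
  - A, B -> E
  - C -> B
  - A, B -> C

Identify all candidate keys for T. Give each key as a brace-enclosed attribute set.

No FD produces {A}, so it must be in every candidate key.
{A, B}⁺ = {A, B, C, D, E}, which is every attribute, so {A, B} is a candidate key.
{A, C}⁺ = {A, B, C, D, E}, which is every attribute, so {A, C} is a candidate key.
These are minimal and exhaustive — every other superkey contains one of them.

{A, B}, {A, C}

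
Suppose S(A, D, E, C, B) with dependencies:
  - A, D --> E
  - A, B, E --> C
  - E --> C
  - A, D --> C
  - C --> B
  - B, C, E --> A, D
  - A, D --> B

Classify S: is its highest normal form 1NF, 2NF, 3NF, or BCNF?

Candidate keys: {A, D}, {E}. Prime attributes: {A, D, E}.
C --> B breaks BCNF: {C}⁺ = {B, C}, so {C} is not a superkey.
C --> B has non-prime {B} on the right and a non-superkey on the left, so 3NF fails.
No non-prime attribute depends on a proper subset of any candidate key, so 2NF holds.

2NF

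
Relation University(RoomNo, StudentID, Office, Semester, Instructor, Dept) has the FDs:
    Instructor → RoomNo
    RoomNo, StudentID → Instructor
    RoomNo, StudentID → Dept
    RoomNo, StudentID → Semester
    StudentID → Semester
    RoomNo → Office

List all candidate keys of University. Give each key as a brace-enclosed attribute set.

{StudentID} never appears on the right of any FD, so every key must include it.
{Instructor, StudentID} is a candidate key since {Instructor, StudentID}⁺ = {Dept, Instructor, Office, RoomNo, Semester, StudentID} covers every attribute.
{RoomNo, StudentID} is a candidate key since {RoomNo, StudentID}⁺ = {Dept, Instructor, Office, RoomNo, Semester, StudentID} covers every attribute.
Any other superkey properly contains one of these, so there are no further candidate keys.

{Instructor, StudentID}, {RoomNo, StudentID}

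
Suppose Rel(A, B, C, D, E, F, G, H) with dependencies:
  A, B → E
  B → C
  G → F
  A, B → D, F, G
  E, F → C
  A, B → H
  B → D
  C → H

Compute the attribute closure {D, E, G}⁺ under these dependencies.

Start with {D, E, G}.
G → F applies; add {F} → now {D, E, F, G}.
E, F → C applies; add {C} → now {C, D, E, F, G}.
C → H applies; add {H} → now {C, D, E, F, G, H}.
No further FD applies.

{C, D, E, F, G, H}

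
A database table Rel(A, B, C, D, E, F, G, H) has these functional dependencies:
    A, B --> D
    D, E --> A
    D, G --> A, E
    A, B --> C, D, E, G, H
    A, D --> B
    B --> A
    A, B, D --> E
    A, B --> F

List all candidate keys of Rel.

{A, D}, {B}, {D, E}, {D, G}

{B} is a candidate key since {B}⁺ = {A, B, C, D, E, F, G, H} covers every attribute.
{A, D} is a candidate key since {A, D}⁺ = {A, B, C, D, E, F, G, H} covers every attribute.
{D, E} is a candidate key since {D, E}⁺ = {A, B, C, D, E, F, G, H} covers every attribute.
{D, G} is a candidate key since {D, G}⁺ = {A, B, C, D, E, F, G, H} covers every attribute.
Any other superkey properly contains one of these, so there are no further candidate keys.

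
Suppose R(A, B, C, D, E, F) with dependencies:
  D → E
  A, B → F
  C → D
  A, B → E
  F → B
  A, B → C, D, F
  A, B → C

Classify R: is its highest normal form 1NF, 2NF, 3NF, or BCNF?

2NF

Candidate keys: {A, B}, {A, F}. Prime attributes: {A, B, F}.
D → E breaks BCNF: {D}⁺ = {D, E}, so {D} is not a superkey.
D → E determines the non-prime attribute {E} from a non-superkey — 3NF is violated.
No proper subset of a key has a non-prime attribute in its closure, so there is no partial dependency; 2NF holds.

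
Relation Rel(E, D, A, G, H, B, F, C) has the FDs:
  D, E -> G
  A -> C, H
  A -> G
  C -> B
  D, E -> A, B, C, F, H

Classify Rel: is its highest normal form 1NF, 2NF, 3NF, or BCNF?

Candidate key: {D, E}. Prime attributes: {D, E}.
A -> C, H: {A}⁺ = {A, B, C, G, H}, which is not all of the attributes, so the left side is not a superkey — BCNF is violated.
Because {C, H} are non-prime and the left side of A -> C, H is not a superkey, the relation is not in 3NF.
No non-prime attribute depends on a proper subset of any candidate key, so 2NF holds.

2NF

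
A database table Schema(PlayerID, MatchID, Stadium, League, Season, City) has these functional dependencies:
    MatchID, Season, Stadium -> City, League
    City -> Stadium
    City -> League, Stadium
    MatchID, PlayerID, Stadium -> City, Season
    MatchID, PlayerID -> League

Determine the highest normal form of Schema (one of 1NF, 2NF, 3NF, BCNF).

Candidate keys: {City, MatchID, PlayerID}, {MatchID, PlayerID, Stadium}. Prime attributes: {City, MatchID, PlayerID, Stadium}.
MatchID, Season, Stadium -> City, League: {MatchID, Season, Stadium}⁺ = {City, League, MatchID, Season, Stadium}, which is not all of the attributes, so the left side is not a superkey — BCNF is violated.
Because {League} is non-prime and the left side of MatchID, Season, Stadium -> City, League is not a superkey, the relation is not in 3NF.
Since {City} ⊂ {City, MatchID, PlayerID} and {City}⁺ ⊇ {League} with {League} non-prime, there is a partial dependency; 2NF fails.

1NF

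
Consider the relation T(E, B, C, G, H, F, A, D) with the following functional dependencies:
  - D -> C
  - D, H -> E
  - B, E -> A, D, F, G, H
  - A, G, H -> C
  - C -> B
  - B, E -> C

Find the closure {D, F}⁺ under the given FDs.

{B, C, D, F}

Start with {D, F}.
D -> C applies; add {C} → now {C, D, F}.
C -> B applies; add {B} → now {B, C, D, F}.
No further FD applies.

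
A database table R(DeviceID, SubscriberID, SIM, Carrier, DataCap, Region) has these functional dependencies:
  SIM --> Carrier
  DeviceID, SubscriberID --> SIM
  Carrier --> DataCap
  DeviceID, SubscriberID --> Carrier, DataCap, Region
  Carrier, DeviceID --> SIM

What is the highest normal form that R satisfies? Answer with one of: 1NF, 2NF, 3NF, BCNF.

Candidate key: {DeviceID, SubscriberID}. Prime attributes: {DeviceID, SubscriberID}.
SIM --> Carrier: {SIM}⁺ = {Carrier, DataCap, SIM}, which is not all of the attributes, so the left side is not a superkey — BCNF is violated.
SIM --> Carrier has non-prime {Carrier} on the right and a non-superkey on the left, so 3NF fails.
No non-prime attribute depends on a proper subset of any candidate key, so 2NF holds.

2NF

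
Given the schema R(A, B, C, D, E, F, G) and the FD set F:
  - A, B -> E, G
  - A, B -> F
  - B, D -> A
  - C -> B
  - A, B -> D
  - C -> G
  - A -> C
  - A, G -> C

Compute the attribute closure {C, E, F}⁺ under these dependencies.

{B, C, E, F, G}

Start with {C, E, F}.
C -> B applies; add {B} → now {B, C, E, F}.
C -> G applies; add {G} → now {B, C, E, F, G}.
No further FD applies.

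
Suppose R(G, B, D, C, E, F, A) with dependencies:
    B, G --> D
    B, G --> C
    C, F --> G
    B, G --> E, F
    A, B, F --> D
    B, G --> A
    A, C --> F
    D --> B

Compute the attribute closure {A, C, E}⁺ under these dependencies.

{A, C, E, F, G}

Start with {A, C, E}.
A, C --> F applies; add {F} → now {A, C, E, F}.
C, F --> G applies; add {G} → now {A, C, E, F, G}.
No further FD applies.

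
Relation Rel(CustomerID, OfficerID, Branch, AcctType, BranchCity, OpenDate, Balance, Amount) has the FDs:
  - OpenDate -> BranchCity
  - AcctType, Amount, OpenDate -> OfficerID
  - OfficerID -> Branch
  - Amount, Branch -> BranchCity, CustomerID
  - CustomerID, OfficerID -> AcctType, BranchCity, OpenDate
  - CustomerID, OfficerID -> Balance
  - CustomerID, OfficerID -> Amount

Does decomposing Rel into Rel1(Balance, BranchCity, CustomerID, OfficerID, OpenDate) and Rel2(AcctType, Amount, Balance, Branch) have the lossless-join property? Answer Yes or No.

No

The shared attributes are {Balance} and {Balance}⁺ = {Balance}.
Rel1 ⊄ {Balance} and Rel2 ⊄ {Balance}, so the split is lossy.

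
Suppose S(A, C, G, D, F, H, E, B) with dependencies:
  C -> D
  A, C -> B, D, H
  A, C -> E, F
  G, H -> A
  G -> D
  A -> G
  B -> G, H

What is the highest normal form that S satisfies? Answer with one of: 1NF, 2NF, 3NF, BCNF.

Candidate keys: {A, C}, {B, C}, {C, G, H}. Prime attributes: {A, B, C, G, H}.
C -> D: {C}⁺ = {C, D}, which is not all of the attributes, so the left side is not a superkey — BCNF is violated.
C -> D determines the non-prime attribute {D} from a non-superkey — 3NF is violated.
{A} is a proper subset of the key {A, C}, and {A}⁺ contains the non-prime attribute {D} — a partial dependency, so 2NF is violated.

1NF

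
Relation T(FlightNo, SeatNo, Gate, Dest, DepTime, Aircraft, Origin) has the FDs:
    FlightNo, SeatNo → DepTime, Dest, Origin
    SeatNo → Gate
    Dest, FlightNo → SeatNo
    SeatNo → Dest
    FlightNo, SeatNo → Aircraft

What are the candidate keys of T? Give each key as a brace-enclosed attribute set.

Attributes never on any right-hand side: {FlightNo} — every candidate key must contain it.
{Dest, FlightNo}⁺ = {Aircraft, DepTime, Dest, FlightNo, Gate, Origin, SeatNo} — all of the relation — so {Dest, FlightNo} is a candidate key.
{FlightNo, SeatNo}⁺ = {Aircraft, DepTime, Dest, FlightNo, Gate, Origin, SeatNo} — all of the relation — so {FlightNo, SeatNo} is a candidate key.
Any other superkey properly contains one of these, so there are no further candidate keys.

{Dest, FlightNo}, {FlightNo, SeatNo}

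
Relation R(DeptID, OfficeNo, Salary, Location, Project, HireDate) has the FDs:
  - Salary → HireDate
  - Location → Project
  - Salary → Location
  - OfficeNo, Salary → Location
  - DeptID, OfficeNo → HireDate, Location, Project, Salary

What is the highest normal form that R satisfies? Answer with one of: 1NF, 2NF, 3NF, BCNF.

Candidate key: {DeptID, OfficeNo}. Prime attributes: {DeptID, OfficeNo}.
For Salary → HireDate we have {Salary}⁺ = {HireDate, Location, Project, Salary}; {Salary} is not a superkey, so BCNF fails.
Salary → HireDate has non-prime {HireDate} on the right and a non-superkey on the left, so 3NF fails.
Checking every proper subset of each key, none determines a non-prime attribute — 2NF is satisfied.

2NF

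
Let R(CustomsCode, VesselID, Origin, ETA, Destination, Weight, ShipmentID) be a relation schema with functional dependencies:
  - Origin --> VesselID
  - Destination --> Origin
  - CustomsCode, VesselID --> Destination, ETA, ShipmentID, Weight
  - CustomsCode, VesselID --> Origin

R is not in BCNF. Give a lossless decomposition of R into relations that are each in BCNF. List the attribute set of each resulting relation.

Candidate keys of the original relation: {CustomsCode, Destination}, {CustomsCode, Origin}, {CustomsCode, VesselID}.
In {CustomsCode, Destination, ETA, Origin, ShipmentID, VesselID, Weight}, {Origin} is not a superkey ({Origin}⁺ restricted to this set is {Origin, VesselID}), so split on Origin --> VesselID into {Origin, VesselID} and {CustomsCode, Destination, ETA, Origin, ShipmentID, Weight}.
{Origin, VesselID} is in BCNF.
In {CustomsCode, Destination, ETA, Origin, ShipmentID, Weight}, {Destination} is not a superkey ({Destination}⁺ restricted to this set is {Destination, Origin}), so split on Destination --> Origin into {Destination, Origin} and {CustomsCode, Destination, ETA, ShipmentID, Weight}.
{Destination, Origin} is in BCNF.
{CustomsCode, Destination, ETA, ShipmentID, Weight} is in BCNF.

{CustomsCode, Destination, ETA, ShipmentID, Weight}; {Destination, Origin}; {Origin, VesselID}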